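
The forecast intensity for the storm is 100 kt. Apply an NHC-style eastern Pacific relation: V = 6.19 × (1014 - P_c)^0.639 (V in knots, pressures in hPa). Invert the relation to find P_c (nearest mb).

936 mb

ΔP = (V / 6.19)^(1/0.639) = (100/6.19)^1.565.
100/6.19 = 16.155; 16.155^1.565 ≈ 77.79 mb.
P_c = 1014 − 77.79 = 936.21 ≈ 936 mb.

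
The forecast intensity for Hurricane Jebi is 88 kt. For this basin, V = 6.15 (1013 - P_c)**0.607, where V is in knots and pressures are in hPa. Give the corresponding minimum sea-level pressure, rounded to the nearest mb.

ΔP = (V / 6.15)^(1/0.607) = (88/6.15)^1.647.
88/6.15 = 14.309; 14.309^1.647 ≈ 80.13 mb.
P_c = 1013 − 80.13 = 932.87 ≈ 933 mb.

933 mb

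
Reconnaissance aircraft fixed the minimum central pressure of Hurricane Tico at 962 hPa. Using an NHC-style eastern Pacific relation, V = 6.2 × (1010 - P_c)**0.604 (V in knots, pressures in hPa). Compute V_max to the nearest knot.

64 kt

ΔP = 1010 − 962 = 48 hPa.
48^0.604 ≈ 10.363.
V ≈ 6.2 × 10.363 ≈ 64.2 kt.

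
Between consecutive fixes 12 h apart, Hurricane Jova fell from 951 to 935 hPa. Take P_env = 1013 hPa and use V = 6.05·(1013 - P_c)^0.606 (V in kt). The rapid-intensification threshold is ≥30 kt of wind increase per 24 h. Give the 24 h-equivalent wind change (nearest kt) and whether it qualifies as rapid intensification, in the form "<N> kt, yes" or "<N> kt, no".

V₁: ΔP = 62, V ≈ 6.05 × 62^0.606 ≈ 73.78 kt.
V₂: ΔP = 78, V ≈ 6.05 × 78^0.606 ≈ 84.79 kt.
ΔV over 12 h = 11.01 kt → 24 h equivalent = 11.01 × 24/12 ≈ 22.02 kt.
22 kt < 30 kt ⇒ not rapid intensification.

22 kt, no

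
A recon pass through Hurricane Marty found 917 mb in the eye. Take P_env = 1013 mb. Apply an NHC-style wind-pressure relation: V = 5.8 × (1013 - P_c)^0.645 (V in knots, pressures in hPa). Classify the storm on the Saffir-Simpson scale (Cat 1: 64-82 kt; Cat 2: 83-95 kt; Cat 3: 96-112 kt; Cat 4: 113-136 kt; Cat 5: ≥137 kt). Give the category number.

3

ΔP = 1013 − 917 = 96 mb.
V ≈ 5.8 × 96^0.645 = 5.8 × 18.99 ≈ 110 kt.
110 kt falls in the Category 3 band.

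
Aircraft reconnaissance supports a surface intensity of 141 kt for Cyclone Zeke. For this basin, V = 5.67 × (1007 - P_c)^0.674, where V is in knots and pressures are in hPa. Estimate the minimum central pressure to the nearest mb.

ΔP = (V / 5.67)^(1/0.674) = (141/5.67)^1.484.
141/5.67 = 24.868; 24.868^1.484 ≈ 117.67 mb.
P_c = 1007 − 117.67 = 889.33 ≈ 889 mb.

889 mb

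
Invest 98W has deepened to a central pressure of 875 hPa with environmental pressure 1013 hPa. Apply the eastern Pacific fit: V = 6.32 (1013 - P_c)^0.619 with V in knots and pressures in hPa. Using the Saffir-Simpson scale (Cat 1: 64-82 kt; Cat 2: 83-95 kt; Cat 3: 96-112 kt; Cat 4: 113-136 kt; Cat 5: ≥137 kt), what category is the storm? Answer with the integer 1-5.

ΔP = 1013 − 875 = 138 hPa.
V ≈ 6.32 × 138^0.619 = 6.32 × 21.11 ≈ 133 kt.
133 kt falls in the Category 4 band.

4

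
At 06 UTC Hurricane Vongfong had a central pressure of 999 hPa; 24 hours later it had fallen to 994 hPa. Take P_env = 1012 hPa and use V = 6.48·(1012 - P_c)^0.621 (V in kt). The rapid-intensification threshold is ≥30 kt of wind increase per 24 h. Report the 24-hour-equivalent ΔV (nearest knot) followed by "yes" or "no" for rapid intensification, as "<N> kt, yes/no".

7 kt, no

V₁: ΔP = 13, V ≈ 6.48 × 13^0.621 ≈ 31.87 kt.
V₂: ΔP = 18, V ≈ 6.48 × 18^0.621 ≈ 39.00 kt.
ΔV over 24 h = 7.13 kt → 24 h equivalent = 7.13 × 24/24 ≈ 7.13 kt.
7 kt < 30 kt ⇒ not rapid intensification.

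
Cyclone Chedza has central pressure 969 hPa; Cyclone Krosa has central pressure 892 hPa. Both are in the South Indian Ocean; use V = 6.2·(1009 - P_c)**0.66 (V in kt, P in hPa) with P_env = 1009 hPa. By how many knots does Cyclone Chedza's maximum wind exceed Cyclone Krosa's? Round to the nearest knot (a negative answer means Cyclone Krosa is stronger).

-73 kt

Cyclone Chedza: ΔP = 40; V ≈ 6.2 × 40^0.66 ≈ 70.75 kt.
Cyclone Krosa: ΔP = 117; V ≈ 6.2 × 117^0.66 ≈ 143.68 kt.
Difference ≈ 70.75 − 143.68 = -72.93 → -73 kt.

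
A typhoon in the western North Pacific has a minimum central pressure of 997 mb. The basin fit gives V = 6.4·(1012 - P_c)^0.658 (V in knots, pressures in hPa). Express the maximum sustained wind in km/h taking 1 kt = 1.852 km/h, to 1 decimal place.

ΔP = 1012 − 997 = 15 mb.
V ≈ 6.4 × 15^0.658 = 6.4 × 5.941 ≈ 38.023 kt.
38.023 × 1.852 ≈ 70.42 km/h → 70.4 km/h.

70.4 km/h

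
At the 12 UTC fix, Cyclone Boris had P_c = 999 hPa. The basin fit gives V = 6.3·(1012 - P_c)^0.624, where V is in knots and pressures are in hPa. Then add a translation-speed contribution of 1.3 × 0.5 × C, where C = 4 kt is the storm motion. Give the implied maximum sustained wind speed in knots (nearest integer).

34 kt

ΔP = 1012 − 999 = 13 hPa.
13^0.624 ≈ 4.956.
V ≈ 6.3 × 4.956 ≈ 31.2 kt.
Translation term: 1.3 × 0.5 × 4 = 2.6 kt.
Corrected V ≈ 33.8 kt → 34 kt.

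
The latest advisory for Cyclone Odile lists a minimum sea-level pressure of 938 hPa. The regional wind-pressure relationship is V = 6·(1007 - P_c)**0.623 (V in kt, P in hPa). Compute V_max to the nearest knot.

84 kt

ΔP = 1007 − 938 = 69 hPa.
69^0.623 ≈ 13.983.
V ≈ 6 × 13.983 ≈ 83.9 kt.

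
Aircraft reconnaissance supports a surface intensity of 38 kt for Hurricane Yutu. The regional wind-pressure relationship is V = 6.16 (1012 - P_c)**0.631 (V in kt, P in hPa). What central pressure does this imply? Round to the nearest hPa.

ΔP = (V / 6.16)^(1/0.631) = (38/6.16)^1.585.
38/6.16 = 6.169; 6.169^1.585 ≈ 17.88 hPa.
P_c = 1012 − 17.88 = 994.12 ≈ 994 hPa.

994 hPa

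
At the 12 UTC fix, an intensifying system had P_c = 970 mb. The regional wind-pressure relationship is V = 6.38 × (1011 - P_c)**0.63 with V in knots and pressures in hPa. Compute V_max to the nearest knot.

ΔP = 1011 − 970 = 41 mb.
41^0.63 ≈ 10.377.
V ≈ 6.38 × 10.377 ≈ 66.2 kt.

66 kt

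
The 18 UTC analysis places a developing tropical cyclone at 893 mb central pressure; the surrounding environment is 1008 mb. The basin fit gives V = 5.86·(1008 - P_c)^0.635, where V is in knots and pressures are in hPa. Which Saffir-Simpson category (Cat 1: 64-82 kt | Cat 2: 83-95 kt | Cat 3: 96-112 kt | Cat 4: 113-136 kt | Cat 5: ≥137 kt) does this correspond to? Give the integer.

ΔP = 1008 − 893 = 115 mb.
V ≈ 5.86 × 115^0.635 = 5.86 × 20.35 ≈ 119 kt.
119 kt falls in the Category 4 band.

4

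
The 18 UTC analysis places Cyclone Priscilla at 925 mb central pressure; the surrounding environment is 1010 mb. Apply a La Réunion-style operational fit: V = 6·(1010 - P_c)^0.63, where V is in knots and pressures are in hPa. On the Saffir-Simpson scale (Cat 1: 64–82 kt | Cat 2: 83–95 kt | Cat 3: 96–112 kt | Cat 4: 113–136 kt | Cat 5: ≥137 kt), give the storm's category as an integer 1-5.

3

ΔP = 1010 − 925 = 85 mb.
V ≈ 6 × 85^0.63 = 6 × 16.43 ≈ 99 kt.
99 kt falls in the Category 3 band.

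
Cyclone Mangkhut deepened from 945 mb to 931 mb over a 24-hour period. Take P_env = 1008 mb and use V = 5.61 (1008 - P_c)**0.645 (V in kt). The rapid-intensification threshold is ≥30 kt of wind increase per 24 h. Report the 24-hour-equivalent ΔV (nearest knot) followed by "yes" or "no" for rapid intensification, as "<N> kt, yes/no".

V₁: ΔP = 63, V ≈ 5.61 × 63^0.645 ≈ 81.20 kt.
V₂: ΔP = 77, V ≈ 5.61 × 77^0.645 ≈ 92.42 kt.
ΔV over 24 h = 11.22 kt → 24 h equivalent = 11.22 × 24/24 ≈ 11.22 kt.
11 kt < 30 kt ⇒ not rapid intensification.

11 kt, no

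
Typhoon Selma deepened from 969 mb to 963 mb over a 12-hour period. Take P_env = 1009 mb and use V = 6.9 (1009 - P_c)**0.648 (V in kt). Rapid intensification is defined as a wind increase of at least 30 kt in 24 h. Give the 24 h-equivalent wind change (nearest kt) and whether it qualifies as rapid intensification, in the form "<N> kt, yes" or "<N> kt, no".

14 kt, no

V₁: ΔP = 40, V ≈ 6.9 × 40^0.648 ≈ 75.33 kt.
V₂: ΔP = 46, V ≈ 6.9 × 46^0.648 ≈ 82.47 kt.
ΔV over 12 h = 7.14 kt → 24 h equivalent = 7.14 × 24/12 ≈ 14.28 kt.
14 kt < 30 kt ⇒ not rapid intensification.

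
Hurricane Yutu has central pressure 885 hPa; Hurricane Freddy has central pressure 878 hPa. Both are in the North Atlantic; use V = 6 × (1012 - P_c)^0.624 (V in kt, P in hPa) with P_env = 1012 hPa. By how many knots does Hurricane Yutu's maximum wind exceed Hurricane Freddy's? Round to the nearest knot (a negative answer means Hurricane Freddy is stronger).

-4 kt

Hurricane Yutu: ΔP = 127; V ≈ 6 × 127^0.624 ≈ 123.29 kt.
Hurricane Freddy: ΔP = 134; V ≈ 6 × 134^0.624 ≈ 127.49 kt.
Difference ≈ 123.29 − 127.49 = -4.20 → -4 kt.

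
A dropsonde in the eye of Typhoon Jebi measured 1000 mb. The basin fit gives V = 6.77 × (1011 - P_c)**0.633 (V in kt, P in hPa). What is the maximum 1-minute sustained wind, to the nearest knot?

31 kt

ΔP = 1011 − 1000 = 11 mb.
11^0.633 ≈ 4.562.
V ≈ 6.77 × 4.562 ≈ 30.9 kt.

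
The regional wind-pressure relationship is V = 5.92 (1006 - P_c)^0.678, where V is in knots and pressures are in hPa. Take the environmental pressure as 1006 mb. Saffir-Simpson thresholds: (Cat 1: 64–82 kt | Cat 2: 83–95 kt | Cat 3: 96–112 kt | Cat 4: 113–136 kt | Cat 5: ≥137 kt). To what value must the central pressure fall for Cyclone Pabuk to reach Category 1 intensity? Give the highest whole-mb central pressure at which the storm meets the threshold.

972 mb

Category 1 begins at V = 64 kt.
Required ΔP = (64/5.92)^(1/0.678) = 10.811^1.475 ≈ 33.49 mb.
P_c ≤ 1006 − 33.49 = 972.51, so the highest integer P_c is 972 mb.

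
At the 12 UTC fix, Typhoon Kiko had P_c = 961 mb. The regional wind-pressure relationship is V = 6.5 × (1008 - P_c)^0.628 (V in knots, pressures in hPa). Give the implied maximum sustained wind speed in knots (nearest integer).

73 kt

ΔP = 1008 − 961 = 47 mb.
47^0.628 ≈ 11.222.
V ≈ 6.5 × 11.222 ≈ 72.9 kt.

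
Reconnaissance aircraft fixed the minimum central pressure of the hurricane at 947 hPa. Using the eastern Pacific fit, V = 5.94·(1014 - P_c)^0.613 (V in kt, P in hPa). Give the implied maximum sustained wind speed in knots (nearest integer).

78 kt

ΔP = 1014 − 947 = 67 hPa.
67^0.613 ≈ 13.164.
V ≈ 5.94 × 13.164 ≈ 78.2 kt.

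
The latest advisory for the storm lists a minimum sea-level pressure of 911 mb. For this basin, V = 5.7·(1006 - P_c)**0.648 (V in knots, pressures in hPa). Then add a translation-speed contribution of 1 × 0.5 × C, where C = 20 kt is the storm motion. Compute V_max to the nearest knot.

119 kt

ΔP = 1006 − 911 = 95 mb.
95^0.648 ≈ 19.123.
V ≈ 5.7 × 19.123 ≈ 109.0 kt.
Translation term: 1 × 0.5 × 20 = 10 kt.
Corrected V ≈ 119 kt → 119 kt.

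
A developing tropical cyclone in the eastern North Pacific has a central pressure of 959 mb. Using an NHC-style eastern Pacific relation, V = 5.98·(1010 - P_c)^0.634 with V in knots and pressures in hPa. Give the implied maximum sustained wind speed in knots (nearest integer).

72 kt

ΔP = 1010 − 959 = 51 mb.
51^0.634 ≈ 12.095.
V ≈ 5.98 × 12.095 ≈ 72.3 kt.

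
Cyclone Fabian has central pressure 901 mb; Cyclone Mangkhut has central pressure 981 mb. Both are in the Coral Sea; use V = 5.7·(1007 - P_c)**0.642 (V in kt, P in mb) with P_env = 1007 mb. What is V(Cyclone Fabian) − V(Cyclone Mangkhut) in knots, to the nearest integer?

Cyclone Fabian: ΔP = 106; V ≈ 5.7 × 106^0.642 ≈ 113.79 kt.
Cyclone Mangkhut: ΔP = 26; V ≈ 5.7 × 26^0.642 ≈ 46.16 kt.
Difference ≈ 113.79 − 46.16 = 67.63 → 68 kt.

68 kt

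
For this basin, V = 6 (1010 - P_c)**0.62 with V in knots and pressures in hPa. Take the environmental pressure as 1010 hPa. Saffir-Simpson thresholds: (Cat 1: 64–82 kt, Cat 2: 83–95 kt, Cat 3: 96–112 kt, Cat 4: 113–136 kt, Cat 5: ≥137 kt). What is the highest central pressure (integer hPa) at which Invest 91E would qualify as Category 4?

896 hPa

Category 4 begins at V = 113 kt.
Required ΔP = (113/6)^(1/0.62) = 18.833^1.613 ≈ 113.85 hPa.
P_c ≤ 1010 − 113.85 = 896.15, so the highest integer P_c is 896 hPa.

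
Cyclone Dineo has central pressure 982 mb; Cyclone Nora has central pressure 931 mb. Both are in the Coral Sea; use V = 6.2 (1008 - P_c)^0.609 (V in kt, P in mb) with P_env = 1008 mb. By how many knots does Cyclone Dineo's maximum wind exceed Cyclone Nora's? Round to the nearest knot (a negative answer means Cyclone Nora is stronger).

-42 kt

Cyclone Dineo: ΔP = 26; V ≈ 6.2 × 26^0.609 ≈ 45.09 kt.
Cyclone Nora: ΔP = 77; V ≈ 6.2 × 77^0.609 ≈ 87.35 kt.
Difference ≈ 45.09 − 87.35 = -42.26 → -42 kt.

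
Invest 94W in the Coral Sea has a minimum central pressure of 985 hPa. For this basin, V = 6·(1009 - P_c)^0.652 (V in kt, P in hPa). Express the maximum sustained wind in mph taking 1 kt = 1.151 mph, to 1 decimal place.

54.8 mph

ΔP = 1009 − 985 = 24 hPa.
V ≈ 6 × 24^0.652 = 6 × 7.941 ≈ 47.648 kt.
47.648 × 1.151 ≈ 54.84 mph → 54.8 mph.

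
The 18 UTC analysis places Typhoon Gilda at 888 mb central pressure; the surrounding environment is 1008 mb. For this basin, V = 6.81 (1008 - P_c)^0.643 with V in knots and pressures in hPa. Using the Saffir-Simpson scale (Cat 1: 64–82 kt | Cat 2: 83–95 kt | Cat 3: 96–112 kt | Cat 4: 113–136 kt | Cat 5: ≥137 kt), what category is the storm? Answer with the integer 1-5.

ΔP = 1008 − 888 = 120 mb.
V ≈ 6.81 × 120^0.643 = 6.81 × 21.72 ≈ 148 kt.
148 kt falls in the Category 5 band.

5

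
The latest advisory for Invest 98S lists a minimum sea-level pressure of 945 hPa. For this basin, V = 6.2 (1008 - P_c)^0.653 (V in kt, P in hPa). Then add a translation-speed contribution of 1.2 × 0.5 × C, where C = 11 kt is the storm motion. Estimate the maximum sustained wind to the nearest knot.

ΔP = 1008 − 945 = 63 hPa.
63^0.653 ≈ 14.961.
V ≈ 6.2 × 14.961 ≈ 92.8 kt.
Translation term: 1.2 × 0.5 × 11 = 6.6 kt.
Corrected V ≈ 99.4 kt → 99 kt.

99 kt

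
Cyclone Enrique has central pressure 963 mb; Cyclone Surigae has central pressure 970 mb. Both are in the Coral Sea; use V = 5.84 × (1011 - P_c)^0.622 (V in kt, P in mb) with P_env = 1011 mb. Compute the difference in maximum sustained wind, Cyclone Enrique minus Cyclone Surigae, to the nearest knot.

6 kt

Cyclone Enrique: ΔP = 48; V ≈ 5.84 × 48^0.622 ≈ 64.89 kt.
Cyclone Surigae: ΔP = 41; V ≈ 5.84 × 41^0.622 ≈ 58.83 kt.
Difference ≈ 64.89 − 58.83 = 6.06 → 6 kt.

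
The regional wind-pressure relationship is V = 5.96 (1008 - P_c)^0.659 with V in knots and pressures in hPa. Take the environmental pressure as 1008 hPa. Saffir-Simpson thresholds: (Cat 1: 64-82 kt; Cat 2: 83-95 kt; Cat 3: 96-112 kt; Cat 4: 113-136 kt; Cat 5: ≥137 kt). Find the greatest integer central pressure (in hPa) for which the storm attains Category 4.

Category 4 begins at V = 113 kt.
Required ΔP = (113/5.96)^(1/0.659) = 18.960^1.517 ≈ 86.91 hPa.
P_c ≤ 1008 − 86.91 = 921.09, so the highest integer P_c is 921 hPa.

921 hPa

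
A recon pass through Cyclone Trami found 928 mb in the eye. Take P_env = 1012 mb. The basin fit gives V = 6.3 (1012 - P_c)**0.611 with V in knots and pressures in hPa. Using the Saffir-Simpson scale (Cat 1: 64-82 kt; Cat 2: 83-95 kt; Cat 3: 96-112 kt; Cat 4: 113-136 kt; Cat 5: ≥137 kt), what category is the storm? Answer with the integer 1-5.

ΔP = 1012 − 928 = 84 mb.
V ≈ 6.3 × 84^0.611 = 6.3 × 14.99 ≈ 94 kt.
94 kt falls in the Category 2 band.

2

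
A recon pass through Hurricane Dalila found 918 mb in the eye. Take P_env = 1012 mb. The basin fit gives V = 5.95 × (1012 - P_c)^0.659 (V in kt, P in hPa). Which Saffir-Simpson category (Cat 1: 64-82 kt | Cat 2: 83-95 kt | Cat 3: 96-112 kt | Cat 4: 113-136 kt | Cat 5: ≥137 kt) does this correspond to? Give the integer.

4

ΔP = 1012 − 918 = 94 mb.
V ≈ 5.95 × 94^0.659 = 5.95 × 19.97 ≈ 119 kt.
119 kt falls in the Category 4 band.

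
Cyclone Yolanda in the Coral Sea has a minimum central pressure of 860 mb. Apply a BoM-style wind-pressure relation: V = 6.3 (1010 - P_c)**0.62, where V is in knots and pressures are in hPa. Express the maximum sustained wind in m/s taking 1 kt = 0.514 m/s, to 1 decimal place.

ΔP = 1010 − 860 = 150 mb.
V ≈ 6.3 × 150^0.62 = 6.3 × 22.345 ≈ 140.772 kt.
140.772 × 0.514 ≈ 72.36 m/s → 72.4 m/s.

72.4 m/s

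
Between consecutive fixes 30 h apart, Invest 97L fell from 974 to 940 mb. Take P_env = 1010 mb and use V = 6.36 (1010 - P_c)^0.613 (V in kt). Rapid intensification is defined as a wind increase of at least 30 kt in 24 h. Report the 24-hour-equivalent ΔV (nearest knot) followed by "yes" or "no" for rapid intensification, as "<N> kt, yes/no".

23 kt, no

V₁: ΔP = 36, V ≈ 6.36 × 36^0.613 ≈ 57.21 kt.
V₂: ΔP = 70, V ≈ 6.36 × 70^0.613 ≈ 86.00 kt.
ΔV over 30 h = 28.79 kt → 24 h equivalent = 28.79 × 24/30 ≈ 23.03 kt.
23 kt < 30 kt ⇒ not rapid intensification.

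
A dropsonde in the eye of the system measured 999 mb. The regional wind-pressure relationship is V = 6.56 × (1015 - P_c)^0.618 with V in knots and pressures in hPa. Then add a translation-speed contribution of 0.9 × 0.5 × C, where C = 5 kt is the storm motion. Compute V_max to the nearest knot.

ΔP = 1015 − 999 = 16 mb.
16^0.618 ≈ 5.548.
V ≈ 6.56 × 5.548 ≈ 36.4 kt.
Translation term: 0.9 × 0.5 × 5 = 2.25 kt.
Corrected V ≈ 38.65 kt → 39 kt.

39 kt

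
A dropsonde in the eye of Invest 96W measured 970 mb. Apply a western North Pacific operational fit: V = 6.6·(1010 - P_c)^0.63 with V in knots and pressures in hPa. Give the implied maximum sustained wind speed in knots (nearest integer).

ΔP = 1010 − 970 = 40 mb.
40^0.63 ≈ 10.216.
V ≈ 6.6 × 10.216 ≈ 67.4 kt.

67 kt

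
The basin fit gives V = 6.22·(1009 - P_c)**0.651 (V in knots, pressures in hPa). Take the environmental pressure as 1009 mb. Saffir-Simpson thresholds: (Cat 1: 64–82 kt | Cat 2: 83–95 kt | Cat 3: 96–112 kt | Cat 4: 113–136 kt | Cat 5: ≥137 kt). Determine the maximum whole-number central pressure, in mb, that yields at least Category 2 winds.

Category 2 begins at V = 83 kt.
Required ΔP = (83/6.22)^(1/0.651) = 13.344^1.536 ≈ 53.52 mb.
P_c ≤ 1009 − 53.52 = 955.48, so the highest integer P_c is 955 mb.

955 mb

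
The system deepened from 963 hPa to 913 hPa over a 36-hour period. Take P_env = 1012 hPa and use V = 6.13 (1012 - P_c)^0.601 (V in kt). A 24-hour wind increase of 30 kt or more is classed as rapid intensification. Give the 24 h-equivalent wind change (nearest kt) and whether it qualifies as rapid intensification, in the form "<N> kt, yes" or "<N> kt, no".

22 kt, no

V₁: ΔP = 49, V ≈ 6.13 × 49^0.601 ≈ 63.57 kt.
V₂: ΔP = 99, V ≈ 6.13 × 99^0.601 ≈ 97.01 kt.
ΔV over 36 h = 33.44 kt → 24 h equivalent = 33.44 × 24/36 ≈ 22.29 kt.
22 kt < 30 kt ⇒ not rapid intensification.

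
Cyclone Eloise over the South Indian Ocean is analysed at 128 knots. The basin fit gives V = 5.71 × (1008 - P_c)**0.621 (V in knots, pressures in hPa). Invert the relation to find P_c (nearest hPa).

858 hPa

ΔP = (V / 5.71)^(1/0.621) = (128/5.71)^1.610.
128/5.71 = 22.417; 22.417^1.610 ≈ 149.57 hPa.
P_c = 1008 − 149.57 = 858.43 ≈ 858 hPa.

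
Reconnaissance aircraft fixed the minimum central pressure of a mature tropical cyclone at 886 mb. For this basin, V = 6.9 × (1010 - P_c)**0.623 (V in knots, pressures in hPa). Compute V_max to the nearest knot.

139 kt

ΔP = 1010 − 886 = 124 mb.
124^0.623 ≈ 20.147.
V ≈ 6.9 × 20.147 ≈ 139.0 kt.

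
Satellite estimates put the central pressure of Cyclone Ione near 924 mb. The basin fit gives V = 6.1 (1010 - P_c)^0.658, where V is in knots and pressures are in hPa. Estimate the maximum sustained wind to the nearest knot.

114 kt

ΔP = 1010 − 924 = 86 mb.
86^0.658 ≈ 18.746.
V ≈ 6.1 × 18.746 ≈ 114.3 kt.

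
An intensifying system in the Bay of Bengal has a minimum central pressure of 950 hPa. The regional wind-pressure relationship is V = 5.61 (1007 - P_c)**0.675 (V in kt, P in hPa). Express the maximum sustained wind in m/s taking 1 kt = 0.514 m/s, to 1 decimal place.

44.2 m/s

ΔP = 1007 − 950 = 57 hPa.
V ≈ 5.61 × 57^0.675 = 5.61 × 15.318 ≈ 85.937 kt.
85.937 × 0.514 ≈ 44.17 m/s → 44.2 m/s.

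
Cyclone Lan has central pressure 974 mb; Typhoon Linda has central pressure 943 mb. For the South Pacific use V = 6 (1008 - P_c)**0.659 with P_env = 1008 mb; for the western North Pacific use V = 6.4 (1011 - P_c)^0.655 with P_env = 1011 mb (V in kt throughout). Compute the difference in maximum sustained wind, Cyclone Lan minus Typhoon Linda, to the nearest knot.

-40 kt

Cyclone Lan: ΔP = 34; V ≈ 6 × 34^0.659 ≈ 61.29 kt.
Typhoon Linda: ΔP = 68; V ≈ 6.4 × 68^0.655 ≈ 101.50 kt.
Difference ≈ 61.29 − 101.50 = -40.21 → -40 kt.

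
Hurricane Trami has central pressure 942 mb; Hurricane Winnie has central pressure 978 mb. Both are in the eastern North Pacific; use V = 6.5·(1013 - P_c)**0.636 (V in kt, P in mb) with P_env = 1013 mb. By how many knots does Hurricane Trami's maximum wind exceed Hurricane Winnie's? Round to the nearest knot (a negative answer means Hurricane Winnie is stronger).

35 kt

Hurricane Trami: ΔP = 71; V ≈ 6.5 × 71^0.636 ≈ 97.79 kt.
Hurricane Winnie: ΔP = 35; V ≈ 6.5 × 35^0.636 ≈ 62.36 kt.
Difference ≈ 97.79 − 62.36 = 35.43 → 35 kt.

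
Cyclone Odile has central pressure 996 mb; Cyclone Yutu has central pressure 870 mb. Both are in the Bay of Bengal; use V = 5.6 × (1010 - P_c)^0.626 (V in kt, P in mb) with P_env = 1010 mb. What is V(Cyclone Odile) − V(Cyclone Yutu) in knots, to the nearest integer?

-94 kt

Cyclone Odile: ΔP = 14; V ≈ 5.6 × 14^0.626 ≈ 29.22 kt.
Cyclone Yutu: ΔP = 140; V ≈ 5.6 × 140^0.626 ≈ 123.50 kt.
Difference ≈ 29.22 − 123.50 = -94.28 → -94 kt.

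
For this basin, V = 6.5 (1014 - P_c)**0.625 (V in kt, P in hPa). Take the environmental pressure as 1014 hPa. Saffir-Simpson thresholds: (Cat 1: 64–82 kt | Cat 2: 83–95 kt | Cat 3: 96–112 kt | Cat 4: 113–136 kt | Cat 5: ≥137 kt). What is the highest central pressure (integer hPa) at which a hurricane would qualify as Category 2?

955 hPa

Category 2 begins at V = 83 kt.
Required ΔP = (83/6.5)^(1/0.625) = 12.769^1.600 ≈ 58.87 hPa.
P_c ≤ 1014 − 58.87 = 955.13, so the highest integer P_c is 955 hPa.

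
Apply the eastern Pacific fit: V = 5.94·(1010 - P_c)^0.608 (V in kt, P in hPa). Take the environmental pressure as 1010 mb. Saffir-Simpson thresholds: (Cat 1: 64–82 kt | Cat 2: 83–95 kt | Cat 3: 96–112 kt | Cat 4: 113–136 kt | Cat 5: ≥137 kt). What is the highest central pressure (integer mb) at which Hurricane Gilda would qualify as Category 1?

960 mb

Category 1 begins at V = 64 kt.
Required ΔP = (64/5.94)^(1/0.608) = 10.774^1.645 ≈ 49.89 mb.
P_c ≤ 1010 − 49.89 = 960.11, so the highest integer P_c is 960 mb.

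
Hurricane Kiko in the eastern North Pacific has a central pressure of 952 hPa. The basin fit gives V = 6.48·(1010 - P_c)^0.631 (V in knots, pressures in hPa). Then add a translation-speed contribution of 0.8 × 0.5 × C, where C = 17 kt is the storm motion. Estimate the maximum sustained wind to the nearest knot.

91 kt

ΔP = 1010 − 952 = 58 hPa.
58^0.631 ≈ 12.964.
V ≈ 6.48 × 12.964 ≈ 84.0 kt.
Translation term: 0.8 × 0.5 × 17 = 6.8 kt.
Corrected V ≈ 90.8 kt → 91 kt.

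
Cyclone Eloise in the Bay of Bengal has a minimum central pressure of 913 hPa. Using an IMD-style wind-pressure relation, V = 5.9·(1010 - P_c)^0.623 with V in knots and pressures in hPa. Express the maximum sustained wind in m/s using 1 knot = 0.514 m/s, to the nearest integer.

ΔP = 1010 − 913 = 97 hPa.
V ≈ 5.9 × 97^0.623 = 5.9 × 17.289 ≈ 102.002 kt.
102.002 × 0.514 ≈ 52.43 m/s → 52 m/s.

52 m/s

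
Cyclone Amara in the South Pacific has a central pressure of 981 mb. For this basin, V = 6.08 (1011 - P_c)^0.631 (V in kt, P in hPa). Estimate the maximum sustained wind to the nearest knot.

ΔP = 1011 − 981 = 30 mb.
30^0.631 ≈ 8.552.
V ≈ 6.08 × 8.552 ≈ 52.0 kt.

52 kt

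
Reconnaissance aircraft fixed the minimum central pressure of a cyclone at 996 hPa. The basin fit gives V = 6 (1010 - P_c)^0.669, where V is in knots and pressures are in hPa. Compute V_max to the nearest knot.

35 kt

ΔP = 1010 − 996 = 14 hPa.
14^0.669 ≈ 5.845.
V ≈ 6 × 5.845 ≈ 35.1 kt.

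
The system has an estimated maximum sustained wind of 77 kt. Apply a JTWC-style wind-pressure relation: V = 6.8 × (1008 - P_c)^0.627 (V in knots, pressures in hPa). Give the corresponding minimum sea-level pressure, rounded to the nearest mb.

960 mb

ΔP = (V / 6.8)^(1/0.627) = (77/6.8)^1.595.
77/6.8 = 11.324; 11.324^1.595 ≈ 47.97 mb.
P_c = 1008 − 47.97 = 960.03 ≈ 960 mb.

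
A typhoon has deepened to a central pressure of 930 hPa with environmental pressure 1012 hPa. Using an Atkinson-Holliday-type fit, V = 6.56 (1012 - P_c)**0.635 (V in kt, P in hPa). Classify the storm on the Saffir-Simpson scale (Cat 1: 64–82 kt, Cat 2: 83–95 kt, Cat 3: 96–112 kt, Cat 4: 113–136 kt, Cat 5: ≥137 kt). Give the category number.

ΔP = 1012 − 930 = 82 hPa.
V ≈ 6.56 × 82^0.635 = 6.56 × 16.42 ≈ 108 kt.
108 kt falls in the Category 3 band.

3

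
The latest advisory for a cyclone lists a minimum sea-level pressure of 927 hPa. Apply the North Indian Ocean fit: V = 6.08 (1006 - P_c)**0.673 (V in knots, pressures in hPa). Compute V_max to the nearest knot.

115 kt

ΔP = 1006 − 927 = 79 hPa.
79^0.673 ≈ 18.928.
V ≈ 6.08 × 18.928 ≈ 115.1 kt.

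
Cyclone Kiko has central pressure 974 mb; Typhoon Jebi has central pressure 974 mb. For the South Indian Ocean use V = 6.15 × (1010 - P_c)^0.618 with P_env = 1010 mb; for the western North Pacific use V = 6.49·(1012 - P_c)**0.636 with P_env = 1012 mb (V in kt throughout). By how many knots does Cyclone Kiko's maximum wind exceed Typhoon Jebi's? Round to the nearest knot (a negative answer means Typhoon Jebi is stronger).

Cyclone Kiko: ΔP = 36; V ≈ 6.15 × 36^0.618 ≈ 56.32 kt.
Typhoon Jebi: ΔP = 38; V ≈ 6.49 × 38^0.636 ≈ 65.61 kt.
Difference ≈ 56.32 − 65.61 = -9.29 → -9 kt.

-9 kt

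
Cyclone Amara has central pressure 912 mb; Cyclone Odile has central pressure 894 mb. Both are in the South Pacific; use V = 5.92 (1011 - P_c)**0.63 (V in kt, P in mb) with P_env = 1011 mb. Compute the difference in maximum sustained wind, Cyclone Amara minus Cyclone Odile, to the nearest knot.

-12 kt

Cyclone Amara: ΔP = 99; V ≈ 5.92 × 99^0.63 ≈ 107.05 kt.
Cyclone Odile: ΔP = 117; V ≈ 5.92 × 117^0.63 ≈ 118.93 kt.
Difference ≈ 107.05 − 118.93 = -11.88 → -12 kt.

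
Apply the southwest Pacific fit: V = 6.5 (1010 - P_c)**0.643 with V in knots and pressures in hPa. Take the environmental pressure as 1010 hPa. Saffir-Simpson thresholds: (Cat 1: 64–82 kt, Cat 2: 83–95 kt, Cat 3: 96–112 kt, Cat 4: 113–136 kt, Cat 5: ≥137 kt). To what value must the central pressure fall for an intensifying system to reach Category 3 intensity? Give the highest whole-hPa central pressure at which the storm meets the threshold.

944 hPa

Category 3 begins at V = 96 kt.
Required ΔP = (96/6.5)^(1/0.643) = 14.769^1.555 ≈ 65.86 hPa.
P_c ≤ 1010 − 65.86 = 944.14, so the highest integer P_c is 944 hPa.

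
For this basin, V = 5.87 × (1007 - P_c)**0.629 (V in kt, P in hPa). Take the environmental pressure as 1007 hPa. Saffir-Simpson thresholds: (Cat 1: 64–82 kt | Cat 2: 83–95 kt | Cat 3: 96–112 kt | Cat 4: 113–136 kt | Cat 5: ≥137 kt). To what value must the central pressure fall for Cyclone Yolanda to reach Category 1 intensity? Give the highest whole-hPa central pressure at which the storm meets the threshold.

962 hPa

Category 1 begins at V = 64 kt.
Required ΔP = (64/5.87)^(1/0.629) = 10.903^1.590 ≈ 44.62 hPa.
P_c ≤ 1007 − 44.62 = 962.38, so the highest integer P_c is 962 hPa.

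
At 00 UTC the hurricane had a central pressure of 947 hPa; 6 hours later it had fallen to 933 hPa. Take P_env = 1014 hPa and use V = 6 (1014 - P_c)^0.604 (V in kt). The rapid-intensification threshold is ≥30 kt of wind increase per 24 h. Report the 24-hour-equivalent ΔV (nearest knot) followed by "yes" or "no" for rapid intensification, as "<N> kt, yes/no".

V₁: ΔP = 67, V ≈ 6 × 67^0.604 ≈ 76.05 kt.
V₂: ΔP = 81, V ≈ 6 × 81^0.604 ≈ 85.29 kt.
ΔV over 6 h = 9.24 kt → 24 h equivalent = 9.24 × 24/6 ≈ 36.96 kt.
37 kt ≥ 30 kt ⇒ rapid intensification.

37 kt, yes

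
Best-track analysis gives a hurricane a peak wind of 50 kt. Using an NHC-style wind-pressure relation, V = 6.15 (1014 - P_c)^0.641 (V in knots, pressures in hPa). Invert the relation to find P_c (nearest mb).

ΔP = (V / 6.15)^(1/0.641) = (50/6.15)^1.560.
50/6.15 = 8.130; 8.130^1.560 ≈ 26.29 mb.
P_c = 1014 − 26.29 = 987.71 ≈ 988 mb.

988 mb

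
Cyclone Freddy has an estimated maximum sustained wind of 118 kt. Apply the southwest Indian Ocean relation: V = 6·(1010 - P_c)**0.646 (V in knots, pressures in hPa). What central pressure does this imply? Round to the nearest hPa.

ΔP = (V / 6)^(1/0.646) = (118/6)^1.548.
118/6 = 19.667; 19.667^1.548 ≈ 100.62 hPa.
P_c = 1010 − 100.62 = 909.38 ≈ 909 hPa.

909 hPa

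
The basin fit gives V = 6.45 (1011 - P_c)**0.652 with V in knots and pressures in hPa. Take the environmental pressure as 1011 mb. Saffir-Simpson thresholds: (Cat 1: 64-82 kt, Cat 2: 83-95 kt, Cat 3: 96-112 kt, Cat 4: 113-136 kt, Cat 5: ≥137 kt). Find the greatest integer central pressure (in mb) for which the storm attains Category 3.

948 mb

Category 3 begins at V = 96 kt.
Required ΔP = (96/6.45)^(1/0.652) = 14.884^1.534 ≈ 62.90 mb.
P_c ≤ 1011 − 62.90 = 948.10, so the highest integer P_c is 948 mb.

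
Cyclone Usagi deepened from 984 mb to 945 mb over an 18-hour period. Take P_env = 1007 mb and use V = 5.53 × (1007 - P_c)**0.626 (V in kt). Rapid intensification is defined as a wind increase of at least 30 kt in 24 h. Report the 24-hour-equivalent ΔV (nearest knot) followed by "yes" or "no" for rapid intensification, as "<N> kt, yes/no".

45 kt, yes

V₁: ΔP = 23, V ≈ 5.53 × 23^0.626 ≈ 39.37 kt.
V₂: ΔP = 62, V ≈ 5.53 × 62^0.626 ≈ 73.24 kt.
ΔV over 18 h = 33.87 kt → 24 h equivalent = 33.87 × 24/18 ≈ 45.16 kt.
45 kt ≥ 30 kt ⇒ rapid intensification.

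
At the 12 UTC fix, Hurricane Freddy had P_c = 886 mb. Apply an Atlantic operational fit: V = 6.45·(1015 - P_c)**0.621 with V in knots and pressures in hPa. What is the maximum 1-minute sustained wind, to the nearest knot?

ΔP = 1015 − 886 = 129 mb.
129^0.621 ≈ 20.449.
V ≈ 6.45 × 20.449 ≈ 131.9 kt.

132 kt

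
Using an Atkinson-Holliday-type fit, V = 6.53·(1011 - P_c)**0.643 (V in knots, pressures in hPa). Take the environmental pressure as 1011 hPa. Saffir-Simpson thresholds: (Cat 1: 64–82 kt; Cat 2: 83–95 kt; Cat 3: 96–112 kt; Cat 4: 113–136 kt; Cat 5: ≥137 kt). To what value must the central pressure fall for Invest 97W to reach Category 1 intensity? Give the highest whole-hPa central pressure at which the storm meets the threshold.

Category 1 begins at V = 64 kt.
Required ΔP = (64/6.53)^(1/0.643) = 9.801^1.555 ≈ 34.80 hPa.
P_c ≤ 1011 − 34.80 = 976.20, so the highest integer P_c is 976 hPa.

976 hPa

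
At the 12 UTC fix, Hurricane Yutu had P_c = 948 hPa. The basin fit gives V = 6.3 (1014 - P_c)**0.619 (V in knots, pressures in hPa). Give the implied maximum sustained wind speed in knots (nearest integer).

ΔP = 1014 − 948 = 66 hPa.
66^0.619 ≈ 13.375.
V ≈ 6.3 × 13.375 ≈ 84.3 kt.

84 kt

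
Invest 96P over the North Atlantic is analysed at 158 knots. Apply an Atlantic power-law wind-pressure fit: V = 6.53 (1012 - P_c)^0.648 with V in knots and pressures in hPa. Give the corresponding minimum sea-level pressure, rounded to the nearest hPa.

875 hPa

ΔP = (V / 6.53)^(1/0.648) = (158/6.53)^1.543.
158/6.53 = 24.196; 24.196^1.543 ≈ 136.59 hPa.
P_c = 1012 − 136.59 = 875.41 ≈ 875 hPa.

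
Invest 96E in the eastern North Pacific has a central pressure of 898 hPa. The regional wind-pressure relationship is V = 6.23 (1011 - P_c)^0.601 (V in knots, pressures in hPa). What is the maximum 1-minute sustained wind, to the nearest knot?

ΔP = 1011 − 898 = 113 hPa.
113^0.601 ≈ 17.136.
V ≈ 6.23 × 17.136 ≈ 106.8 kt.

107 kt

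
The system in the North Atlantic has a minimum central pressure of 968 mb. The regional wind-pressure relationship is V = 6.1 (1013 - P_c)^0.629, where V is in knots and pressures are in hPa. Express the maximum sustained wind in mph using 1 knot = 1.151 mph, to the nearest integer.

77 mph

ΔP = 1013 − 968 = 45 mb.
V ≈ 6.1 × 45^0.629 = 6.1 × 10.962 ≈ 66.865 kt.
66.865 × 1.151 ≈ 76.96 mph → 77 mph.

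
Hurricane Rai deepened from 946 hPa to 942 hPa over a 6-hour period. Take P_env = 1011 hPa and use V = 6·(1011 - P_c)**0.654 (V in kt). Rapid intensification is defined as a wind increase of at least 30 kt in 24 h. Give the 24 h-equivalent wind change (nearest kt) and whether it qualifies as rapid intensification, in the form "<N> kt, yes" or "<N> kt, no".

V₁: ΔP = 65, V ≈ 6 × 65^0.654 ≈ 92.00 kt.
V₂: ΔP = 69, V ≈ 6 × 69^0.654 ≈ 95.67 kt.
ΔV over 6 h = 3.67 kt → 24 h equivalent = 3.67 × 24/6 ≈ 14.68 kt.
15 kt < 30 kt ⇒ not rapid intensification.

15 kt, no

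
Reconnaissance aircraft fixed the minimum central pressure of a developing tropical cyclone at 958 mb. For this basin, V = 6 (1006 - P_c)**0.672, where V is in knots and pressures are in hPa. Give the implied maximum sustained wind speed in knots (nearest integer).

81 kt

ΔP = 1006 − 958 = 48 mb.
48^0.672 ≈ 13.483.
V ≈ 6 × 13.483 ≈ 80.9 kt.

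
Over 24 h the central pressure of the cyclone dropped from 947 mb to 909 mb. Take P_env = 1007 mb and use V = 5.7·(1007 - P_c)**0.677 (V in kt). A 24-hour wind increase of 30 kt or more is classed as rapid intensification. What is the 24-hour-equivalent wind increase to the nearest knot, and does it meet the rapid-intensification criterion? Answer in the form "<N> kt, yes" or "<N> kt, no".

36 kt, yes

V₁: ΔP = 60, V ≈ 5.7 × 60^0.677 ≈ 91.13 kt.
V₂: ΔP = 98, V ≈ 5.7 × 98^0.677 ≈ 127.04 kt.
ΔV over 24 h = 35.91 kt → 24 h equivalent = 35.91 × 24/24 ≈ 35.91 kt.
36 kt ≥ 30 kt ⇒ rapid intensification.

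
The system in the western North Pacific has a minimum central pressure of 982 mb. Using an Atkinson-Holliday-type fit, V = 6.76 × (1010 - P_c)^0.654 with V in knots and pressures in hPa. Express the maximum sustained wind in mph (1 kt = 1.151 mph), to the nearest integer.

69 mph

ΔP = 1010 − 982 = 28 mb.
V ≈ 6.76 × 28^0.654 = 6.76 × 8.840 ≈ 59.757 kt.
59.757 × 1.151 ≈ 68.78 mph → 69 mph.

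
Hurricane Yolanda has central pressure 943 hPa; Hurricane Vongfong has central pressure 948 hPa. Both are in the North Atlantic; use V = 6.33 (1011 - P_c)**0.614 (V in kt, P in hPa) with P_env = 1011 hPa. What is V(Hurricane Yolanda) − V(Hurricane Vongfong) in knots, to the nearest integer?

Hurricane Yolanda: ΔP = 68; V ≈ 6.33 × 68^0.614 ≈ 84.44 kt.
Hurricane Vongfong: ΔP = 63; V ≈ 6.33 × 63^0.614 ≈ 80.57 kt.
Difference ≈ 84.44 − 80.57 = 3.87 → 4 kt.

4 kt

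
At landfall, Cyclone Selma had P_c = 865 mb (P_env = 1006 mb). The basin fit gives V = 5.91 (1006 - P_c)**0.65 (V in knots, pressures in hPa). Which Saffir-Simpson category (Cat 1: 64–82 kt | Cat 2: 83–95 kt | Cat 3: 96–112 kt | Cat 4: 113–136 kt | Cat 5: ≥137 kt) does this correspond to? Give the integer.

5

ΔP = 1006 − 865 = 141 mb.
V ≈ 5.91 × 141^0.65 = 5.91 × 24.95 ≈ 147 kt.
147 kt falls in the Category 5 band.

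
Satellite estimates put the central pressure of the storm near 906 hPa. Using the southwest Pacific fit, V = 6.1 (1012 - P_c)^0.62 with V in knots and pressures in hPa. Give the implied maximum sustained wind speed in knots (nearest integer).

ΔP = 1012 − 906 = 106 hPa.
106^0.62 ≈ 18.017.
V ≈ 6.1 × 18.017 ≈ 109.9 kt.

110 kt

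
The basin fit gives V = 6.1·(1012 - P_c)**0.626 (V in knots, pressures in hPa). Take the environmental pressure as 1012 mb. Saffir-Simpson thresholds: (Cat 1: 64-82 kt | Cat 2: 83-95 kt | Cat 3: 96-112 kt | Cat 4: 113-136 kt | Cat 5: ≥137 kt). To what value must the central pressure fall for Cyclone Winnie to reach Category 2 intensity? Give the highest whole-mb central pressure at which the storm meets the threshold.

947 mb

Category 2 begins at V = 83 kt.
Required ΔP = (83/6.1)^(1/0.626) = 13.607^1.597 ≈ 64.73 mb.
P_c ≤ 1012 − 64.73 = 947.27, so the highest integer P_c is 947 mb.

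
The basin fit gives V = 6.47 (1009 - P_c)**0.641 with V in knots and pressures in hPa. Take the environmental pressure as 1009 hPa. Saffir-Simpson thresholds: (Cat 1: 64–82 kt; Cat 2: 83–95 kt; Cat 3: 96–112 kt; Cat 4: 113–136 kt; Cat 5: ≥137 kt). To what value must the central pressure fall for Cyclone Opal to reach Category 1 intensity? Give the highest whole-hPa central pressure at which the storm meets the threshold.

973 hPa

Category 1 begins at V = 64 kt.
Required ΔP = (64/6.47)^(1/0.641) = 9.892^1.560 ≈ 35.70 hPa.
P_c ≤ 1009 − 35.70 = 973.30, so the highest integer P_c is 973 hPa.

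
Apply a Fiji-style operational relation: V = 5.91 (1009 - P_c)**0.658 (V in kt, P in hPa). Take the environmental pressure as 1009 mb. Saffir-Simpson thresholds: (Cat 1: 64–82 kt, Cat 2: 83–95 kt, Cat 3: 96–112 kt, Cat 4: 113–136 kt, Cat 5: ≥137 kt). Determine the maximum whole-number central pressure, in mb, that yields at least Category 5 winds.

Category 5 begins at V = 137 kt.
Required ΔP = (137/5.91)^(1/0.658) = 23.181^1.520 ≈ 118.76 mb.
P_c ≤ 1009 − 118.76 = 890.24, so the highest integer P_c is 890 mb.

890 mb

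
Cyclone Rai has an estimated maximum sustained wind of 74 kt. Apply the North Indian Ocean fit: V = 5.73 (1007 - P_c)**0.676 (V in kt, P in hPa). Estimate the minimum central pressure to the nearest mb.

963 mb

ΔP = (V / 5.73)^(1/0.676) = (74/5.73)^1.479.
74/5.73 = 12.914; 12.914^1.479 ≈ 44.02 mb.
P_c = 1007 − 44.02 = 962.98 ≈ 963 mb.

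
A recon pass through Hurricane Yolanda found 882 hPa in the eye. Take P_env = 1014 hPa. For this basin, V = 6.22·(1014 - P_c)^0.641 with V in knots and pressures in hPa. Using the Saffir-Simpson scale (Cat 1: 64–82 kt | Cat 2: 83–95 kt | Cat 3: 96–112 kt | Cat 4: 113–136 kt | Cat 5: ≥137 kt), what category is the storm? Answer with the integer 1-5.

5

ΔP = 1014 − 882 = 132 hPa.
V ≈ 6.22 × 132^0.641 = 6.22 × 22.87 ≈ 142 kt.
142 kt falls in the Category 5 band.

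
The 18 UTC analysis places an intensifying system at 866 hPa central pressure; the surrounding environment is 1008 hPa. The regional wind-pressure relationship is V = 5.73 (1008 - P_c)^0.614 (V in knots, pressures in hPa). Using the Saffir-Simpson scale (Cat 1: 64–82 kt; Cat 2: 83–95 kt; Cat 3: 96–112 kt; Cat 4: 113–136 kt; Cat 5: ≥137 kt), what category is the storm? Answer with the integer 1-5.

4

ΔP = 1008 − 866 = 142 hPa.
V ≈ 5.73 × 142^0.614 = 5.73 × 20.97 ≈ 120 kt.
120 kt falls in the Category 4 band.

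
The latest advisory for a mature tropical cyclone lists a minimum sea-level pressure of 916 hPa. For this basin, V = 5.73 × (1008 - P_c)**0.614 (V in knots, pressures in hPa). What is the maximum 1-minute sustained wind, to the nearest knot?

92 kt

ΔP = 1008 − 916 = 92 hPa.
92^0.614 ≈ 16.061.
V ≈ 5.73 × 16.061 ≈ 92.0 kt.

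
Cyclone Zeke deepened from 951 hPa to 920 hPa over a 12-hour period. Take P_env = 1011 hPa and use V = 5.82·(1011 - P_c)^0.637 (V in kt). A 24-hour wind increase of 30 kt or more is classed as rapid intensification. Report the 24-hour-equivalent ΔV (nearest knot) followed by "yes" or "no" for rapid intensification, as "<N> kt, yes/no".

48 kt, yes

V₁: ΔP = 60, V ≈ 5.82 × 60^0.637 ≈ 79.00 kt.
V₂: ΔP = 91, V ≈ 5.82 × 91^0.637 ≈ 103.00 kt.
ΔV over 12 h = 24.00 kt → 24 h equivalent = 24.00 × 24/12 ≈ 48.00 kt.
48 kt ≥ 30 kt ⇒ rapid intensification.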